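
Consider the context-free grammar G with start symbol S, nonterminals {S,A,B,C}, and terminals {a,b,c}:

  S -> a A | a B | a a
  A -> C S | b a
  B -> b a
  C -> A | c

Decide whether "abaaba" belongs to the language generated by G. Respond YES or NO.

Convert to CNF:
  S -> T1 A | T1 B | T1 T1
  A -> C S | T0 T1
  B -> T0 T1
  C -> C S | T0 T1 | c
  T0 -> b
  T1 -> a

Fill CYK table bottom-up:
  [0..0]={T1}  "a"  orig:{}
  [1..1]={T0}  "b"  orig:{}
  [2..2]={T1}  "a"  orig:{}
  [3..3]={T1}  "a"  orig:{}
  [4..4]={T0}  "b"  orig:{}
  [5..5]={T1}  "a"  orig:{}
  [0..1]=∅  "ab"
  [1..2]={A,B,C}  "ba"
  [2..3]={S}  "aa"
  [3..4]=∅  "ab"
  [4..5]={A,B,C}  "ba"
  [0..2]={S}  "aba"
  [1..3]=∅  "baa"
  [2..4]=∅  "aab"
  [3..5]={S}  "aba"
  [0..3]=∅  "abaa"
  [1..4]=∅  "baab"
  [2..5]=∅  "aaba"
  [0..4]=∅  "abaab"
  [1..5]={A,C}  "baaba"
  [0..5]={S}  "abaaba"

S ∈ T[0,5] ⇒ YES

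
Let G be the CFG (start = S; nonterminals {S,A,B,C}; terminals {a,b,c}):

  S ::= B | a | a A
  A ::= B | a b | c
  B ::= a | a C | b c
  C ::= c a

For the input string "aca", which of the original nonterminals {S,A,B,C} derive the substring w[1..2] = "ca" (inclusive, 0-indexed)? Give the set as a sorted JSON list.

CNF form of G:
  S -> T0 A | T0 C | T1 T2 | a
  A -> T0 C | T0 T1 | T1 T2 | a | c
  B -> T0 C | T1 T2 | a
  C -> T2 T0
  T0 -> a
  T1 -> b
  T2 -> c

CYK table (by increasing span) (cells [i..j] with 1 ≤ i ≤ j ≤ 2 only):
  cell(1,1) c: {A,T2}  orig:{A}
  cell(2,2) a: {A,B,S,T0}  orig:{A,B,S}
  cell(1,2) ca: {C}

Original NTs in T[1,2] deriving "ca": ["C"]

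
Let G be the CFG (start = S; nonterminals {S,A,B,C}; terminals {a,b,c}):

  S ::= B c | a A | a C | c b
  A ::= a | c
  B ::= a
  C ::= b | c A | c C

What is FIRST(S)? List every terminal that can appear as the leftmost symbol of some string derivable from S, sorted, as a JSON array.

Compute FIRST by fixpoint:
[1]
  A via A→a: +{a}
  A via A→c: +{c}
  B via B→a: +{a}
  C via C→b: +{b}
  C via C→c A: +{c}
  S via S→B c: +{a}
  S via S→c b: +{c}
  FIRST[S]={a,c}  FIRST[A]={a,c}  FIRST[B]={a}  FIRST[C]={b,c}
[2] done
  FIRST[S]={a,c}  FIRST[A]={a,c}  FIRST[B]={a}  FIRST[C]={b,c}

FIRST(S) = ["a", "c"]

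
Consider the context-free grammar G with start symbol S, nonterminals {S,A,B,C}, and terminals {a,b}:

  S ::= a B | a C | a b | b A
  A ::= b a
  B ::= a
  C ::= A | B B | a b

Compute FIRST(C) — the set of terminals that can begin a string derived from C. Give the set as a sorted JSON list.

FIRST sets, iterate to fixpoint:
pass 1:
  A via A→b a: +{b}
  B via B→a: +{a}
  C via C→A: +{b}
  C via C→B B: +{a}
  S via S→a B: +{a}
  S via S→b A: +{b}
  FIRST[S]={a,b}  FIRST[A]={b}  FIRST[B]={a}  FIRST[C]={a,b}
pass 2: (no change)
  FIRST[S]={a,b}  FIRST[A]={b}  FIRST[B]={a}  FIRST[C]={a,b}

FIRST(C) = ["a", "b"]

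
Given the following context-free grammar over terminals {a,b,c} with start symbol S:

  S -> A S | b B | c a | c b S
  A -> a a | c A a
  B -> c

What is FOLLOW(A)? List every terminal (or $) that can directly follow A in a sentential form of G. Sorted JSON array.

FIRST iteration:
round 1:
  A via A→a a: +{a}
  A via A→c A a: +{c}
  B via B→c: +{c}
  S via S→A S: +{a,c}
  S via S→b B: +{b}
  S: {a,b,c}  A: {a,c}  B: {c}
round 2: — fixpoint
  S: {a,b,c}  A: {a,c}  B: {c}

FOLLOW iteration:
initialize: $ ∈ FOLLOW(S)
iter 1:
  A→c A a: FOLLOW(A) ⊇ FIRST(a) = {a}; new: +{a}
  S→A S: FOLLOW(A) ⊇ FIRST(S) = {a,b,c}; new: +{b,c}
  S→b B: FOLLOW(B) ⊇ FOLLOW(S) ⊇ {$}; new: +{$}
  S: {$}  A: {a,b,c}  B: {$}
iter 2: — fixpoint
  S: {$}  A: {a,b,c}  B: {$}

FOLLOW(A) = ["a", "b", "c"]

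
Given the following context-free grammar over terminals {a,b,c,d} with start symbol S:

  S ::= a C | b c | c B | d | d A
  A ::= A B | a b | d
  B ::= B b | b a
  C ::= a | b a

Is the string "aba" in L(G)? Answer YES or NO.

Convert to CNF:
  S -> T0 C | T1 T2 | T2 B | T3 A | d
  A -> A B | T0 T1 | d
  B -> B T1 | T1 T0
  C -> T1 T0 | a
  T0 -> a
  T1 -> b
  T2 -> c
  T3 -> d

Fill CYK table bottom-up:
  [0..0]={C,T0}  "a"  orig:{C}
  [1..1]={T1}  "b"  orig:{}
  [2..2]={C,T0}  "a"  orig:{C}
  [0..1]={A}  "ab"
  [1..2]={B,C}  "ba"
  [0..2]={S}  "aba"

S ∈ T[0,2] ⇒ YES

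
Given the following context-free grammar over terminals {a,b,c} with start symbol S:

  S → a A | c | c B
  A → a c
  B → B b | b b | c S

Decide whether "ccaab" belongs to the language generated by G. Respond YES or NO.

Convert to CNF:
  S -> T0 A | T1 B | c
  A -> T0 T1
  B -> B T2 | T1 S | T2 T2
  T0 -> a
  T1 -> c
  T2 -> b

Fill CYK table bottom-up:
  cell(0,0) c: {S,T1}  orig:{S}
  cell(1,1) c: {S,T1}  orig:{S}
  cell(2,2) a: {T0}  orig:{}
  cell(3,3) a: {T0}  orig:{}
  cell(4,4) b: {T2}  orig:{}
  cell(0,1) cc: {B}
  cell(1,2) ca: ∅
  cell(2,3) aa: ∅
  cell(3,4) ab: ∅
  cell(0,2) cca: ∅
  cell(1,3) caa: ∅
  cell(2,4) aab: ∅
  cell(0,3) ccaa: ∅
  cell(1,4) caab: ∅
  cell(0,4) ccaab: ∅

S ∉ T[0,4] ⇒ NO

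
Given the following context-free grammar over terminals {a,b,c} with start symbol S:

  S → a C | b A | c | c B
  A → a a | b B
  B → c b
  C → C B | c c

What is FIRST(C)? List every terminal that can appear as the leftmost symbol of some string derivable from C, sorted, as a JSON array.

Compute FIRST by fixpoint:
round 1:
  A via A→a a: +{a}
  A via A→b B: +{b}
  B via B→c b: +{c}
  C via C→c c: +{c}
  S via S→a C: +{a}
  S via S→b A: +{b}
  S via S→c: +{c}
  FIRST(S)={a,b,c}  FIRST(A)={a,b}  FIRST(B)={c}  FIRST(C)={c}
round 2: (no change)
  FIRST(S)={a,b,c}  FIRST(A)={a,b}  FIRST(B)={c}  FIRST(C)={c}

FIRST(C) = ["c"]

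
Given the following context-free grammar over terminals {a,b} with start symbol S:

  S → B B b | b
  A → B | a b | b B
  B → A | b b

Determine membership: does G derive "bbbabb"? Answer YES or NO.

Convert to CNF:
  S -> B X2 | b
  A -> T0 T1 | T1 B | T1 T1
  B -> T0 T1 | T1 B | T1 T1
  T0 -> a
  T1 -> b
  X2 -> B T1

CYK table (by increasing span):
  cell(0,0) b: {S,T1}  orig:{S}
  cell(1,1) b: {S,T1}  orig:{S}
  cell(2,2) b: {S,T1}  orig:{S}
  cell(3,3) a: {T0}  orig:{}
  cell(4,4) b: {S,T1}  orig:{S}
  cell(5,5) b: {S,T1}  orig:{S}
  cell(0,1) bb: {A,B}
  cell(1,2) bb: {A,B}
  cell(2,3) ba: ∅
  cell(3,4) ab: {A,B}
  cell(4,5) bb: {A,B}
  cell(0,2) bbb: {A,B,X2}  orig:{A,B}
  cell(1,3) bba: ∅
  cell(2,4) bab: {A,B}
  cell(3,5) abb: {X2}  orig:{}
  cell(0,3) bbba: ∅
  cell(1,4) bbab: {A,B}
  cell(2,5) babb: {X2}  orig:{}
  cell(0,4) bbbab: {A,B}
  cell(1,5) bbabb: {S,X2}  orig:{S}
  cell(0,5) bbbabb: {S,X2}  orig:{S}

S ∈ T[0,5] ⇒ YES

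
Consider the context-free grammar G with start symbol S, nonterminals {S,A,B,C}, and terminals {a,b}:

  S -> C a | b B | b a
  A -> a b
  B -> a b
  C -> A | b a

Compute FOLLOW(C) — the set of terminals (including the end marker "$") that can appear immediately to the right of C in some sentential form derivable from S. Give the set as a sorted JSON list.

FIRST sets, iterate to fixpoint:
[1]
  A via A→a b: +{a}
  B via B→a b: +{a}
  C via C→A: +{a}
  C via C→b a: +{b}
  S via S→C a: +{a,b}
  FIRST(S)={a,b}  FIRST(A)={a}  FIRST(B)={a}  FIRST(C)={a,b}
[2] (no change)
  FIRST(S)={a,b}  FIRST(A)={a}  FIRST(B)={a}  FIRST(C)={a,b}

FOLLOW iteration:
initialize: $ ∈ FOLLOW(S)
[1]
  S→C a: FOLLOW(C) ⊇ FIRST(a) = {a}; new: +{a}
  S→b B: FOLLOW(B) ⊇ FOLLOW(S) ⊇ {$}; new: +{$}
  FOLLOW(S)={$}  FOLLOW(A)={}  FOLLOW(B)={$}  FOLLOW(C)={a}
[2]
  C→A: FOLLOW(A) ⊇ FOLLOW(C) ⊇ {a}; new: +{a}
  FOLLOW(S)={$}  FOLLOW(A)={a}  FOLLOW(B)={$}  FOLLOW(C)={a}
[3] done
  FOLLOW(S)={$}  FOLLOW(A)={a}  FOLLOW(B)={$}  FOLLOW(C)={a}

FOLLOW(C) = ["a"]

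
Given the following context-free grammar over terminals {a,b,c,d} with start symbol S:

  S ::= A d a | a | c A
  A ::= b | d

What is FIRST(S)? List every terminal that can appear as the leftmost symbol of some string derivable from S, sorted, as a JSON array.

Compute FIRST by fixpoint:
iter 1:
  A via A→b: +{b}
  A via A→d: +{d}
  S via S→A d a: +{b,d}
  S via S→a: +{a}
  S via S→c A: +{c}
  S: {a,b,c,d}  A: {b,d}
iter 2: done
  S: {a,b,c,d}  A: {b,d}

FIRST(S) = ["a", "b", "c", "d"]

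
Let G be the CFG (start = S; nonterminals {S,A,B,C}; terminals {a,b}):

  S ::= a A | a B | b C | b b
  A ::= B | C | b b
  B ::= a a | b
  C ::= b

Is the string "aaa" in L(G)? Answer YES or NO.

Convert to CNF:
  S -> T0 A | T0 B | T1 C | T1 T1
  A -> T0 T0 | T1 T1 | b
  B -> T0 T0 | b
  C -> b
  T0 -> a
  T1 -> b

Fill CYK table bottom-up:
  cell(0,0) a: {T0}  orig:{}
  cell(1,1) a: {T0}  orig:{}
  cell(2,2) a: {T0}  orig:{}
  cell(0,1) aa: {A,B}
  cell(1,2) aa: {A,B}
  cell(0,2) aaa: {S}

S ∈ T[0,2] ⇒ YES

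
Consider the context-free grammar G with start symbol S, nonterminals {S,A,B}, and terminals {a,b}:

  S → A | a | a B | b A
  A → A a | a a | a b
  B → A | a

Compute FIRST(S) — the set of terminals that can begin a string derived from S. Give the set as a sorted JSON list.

Compute FIRST by fixpoint:
iter 1:
  A via A→a a: +{a}
  B via B→A: +{a}
  S via S→A: +{a}
  S via S→b A: +{b}
  S: {a,b}  A: {a}  B: {a}
iter 2: done
  S: {a,b}  A: {a}  B: {a}

FIRST(S) = ["a", "b"]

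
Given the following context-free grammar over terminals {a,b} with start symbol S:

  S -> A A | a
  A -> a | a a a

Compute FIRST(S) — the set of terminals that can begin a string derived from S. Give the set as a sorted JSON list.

FIRST sets, iterate to fixpoint:
[1]
  A via A→a: +{a}
  S via S→A A: +{a}
  FIRST(S)={a}  FIRST(A)={a}
[2] (stable)
  FIRST(S)={a}  FIRST(A)={a}

FIRST(S) = ["a"]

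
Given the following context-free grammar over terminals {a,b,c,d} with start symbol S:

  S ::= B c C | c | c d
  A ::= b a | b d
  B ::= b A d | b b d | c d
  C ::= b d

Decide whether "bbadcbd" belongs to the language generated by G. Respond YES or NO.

CNF form of G:
  S -> B X6 | T3 T2 | c
  A -> T0 T1 | T0 T2
  B -> T0 X4 | T0 X5 | T3 T2
  C -> T0 T2
  T0 -> b
  T1 -> a
  T2 -> d
  T3 -> c
  X4 -> A T2
  X5 -> T0 T2
  X6 -> T3 C

CYK fill:
  [0..0]={T0}  "b"  orig:{}
  [1..1]={T0}  "b"  orig:{}
  [2..2]={T1}  "a"  orig:{}
  [3..3]={T2}  "d"  orig:{}
  [4..4]={S,T3}  "c"  orig:{S}
  [5..5]={T0}  "b"  orig:{}
  [6..6]={T2}  "d"  orig:{}
  [0..1]=∅  "bb"
  [1..2]={A}  "ba"
  [2..3]=∅  "ad"
  [3..4]=∅  "dc"
  [4..5]=∅  "cb"
  [5..6]={A,C,X5}  "bd"  orig:{A,C}
  [0..2]=∅  "bba"
  [1..3]={X4}  "bad"  orig:{}
  [2..4]=∅  "adc"
  [3..5]=∅  "dcb"
  [4..6]={X6}  "cbd"  orig:{}
  [0..3]={B}  "bbad"
  [1..4]=∅  "badc"
  [2..5]=∅  "adcb"
  [3..6]=∅  "dcbd"
  [0..4]=∅  "bbadc"
  [1..5]=∅  "badcb"
  [2..6]=∅  "adcbd"
  [0..5]=∅  "bbadcb"
  [1..6]=∅  "badcbd"
  [0..6]={S}  "bbadcbd"

S ∈ T[0,6] ⇒ YES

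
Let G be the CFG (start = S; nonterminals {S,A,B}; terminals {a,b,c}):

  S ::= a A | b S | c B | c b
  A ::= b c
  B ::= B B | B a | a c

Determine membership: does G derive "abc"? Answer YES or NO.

CNF form of G:
  S -> T0 S | T1 B | T1 T0 | T2 A
  A -> T0 T1
  B -> B B | B T2 | T2 T1
  T0 -> b
  T1 -> c
  T2 -> a

Fill CYK table bottom-up:
  T[0,0] 'a' = {T2}  orig:{}
  T[1,1] 'b' = {T0}  orig:{}
  T[2,2] 'c' = {T1}  orig:{}
  T[0,1] 'ab' = ∅
  T[1,2] 'bc' = {A}
  T[0,2] 'abc' = {S}

S ∈ T[0,2] ⇒ YES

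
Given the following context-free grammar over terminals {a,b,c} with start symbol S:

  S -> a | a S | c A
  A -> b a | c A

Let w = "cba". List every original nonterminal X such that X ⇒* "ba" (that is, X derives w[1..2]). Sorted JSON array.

Convert to CNF:
  S -> T1 S | T2 A | a
  A -> T0 T1 | T2 A
  T0 -> b
  T1 -> a
  T2 -> c

CYK table (by increasing span), restricted to cells inside w[1..2]:
  T[1,1] 'b' = {T0}  orig:{}
  T[2,2] 'a' = {S,T1}  orig:{S}
  T[1,2] 'ba' = {A}

Original NTs in T[1,2] deriving "ba": ["A"]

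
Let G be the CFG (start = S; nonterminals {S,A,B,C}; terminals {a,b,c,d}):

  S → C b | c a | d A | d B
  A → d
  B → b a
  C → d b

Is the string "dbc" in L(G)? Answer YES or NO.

CNF form of G:
  S -> C T0 | T2 A | T2 B | T3 T1
  A -> d
  B -> T0 T1
  C -> T2 T0
  T0 -> b
  T1 -> a
  T2 -> d
  T3 -> c

Fill CYK table bottom-up:
  [0..0]={A,T2}  "d"  orig:{A}
  [1..1]={T0}  "b"  orig:{}
  [2..2]={T3}  "c"  orig:{}
  [0..1]={C}  "db"
  [1..2]=∅  "bc"
  [0..2]=∅  "dbc"

S ∉ T[0,2] ⇒ NO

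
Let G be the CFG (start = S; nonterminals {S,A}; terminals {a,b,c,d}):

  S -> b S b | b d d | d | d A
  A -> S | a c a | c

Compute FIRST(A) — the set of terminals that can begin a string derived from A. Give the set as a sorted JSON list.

FIRST sets, iterate to fixpoint:
round 1:
  A via A→a c a: +{a}
  A via A→c: +{c}
  S via S→b S b: +{b}
  S via S→d: +{d}
  FIRST(S)={b,d}  FIRST(A)={a,c}
round 2:
  A via A→S: +{b,d}
  FIRST(S)={b,d}  FIRST(A)={a,b,c,d}
round 3: (stable)
  FIRST(S)={b,d}  FIRST(A)={a,b,c,d}

FIRST(A) = ["a", "b", "c", "d"]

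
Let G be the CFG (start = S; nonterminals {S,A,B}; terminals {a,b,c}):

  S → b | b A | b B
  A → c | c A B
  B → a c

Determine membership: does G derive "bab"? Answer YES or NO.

CNF form of G:
  S -> T2 A | T2 B | b
  A -> T0 X3 | c
  B -> T1 T0
  T0 -> c
  T1 -> a
  T2 -> b
  X3 -> A B

CYK table (by increasing span):
  [0..0]={S,T2}  "b"  orig:{S}
  [1..1]={T1}  "a"  orig:{}
  [2..2]={S,T2}  "b"  orig:{S}
  [0..1]=∅  "ba"
  [1..2]=∅  "ab"
  [0..2]=∅  "bab"

S ∉ T[0,2] ⇒ NO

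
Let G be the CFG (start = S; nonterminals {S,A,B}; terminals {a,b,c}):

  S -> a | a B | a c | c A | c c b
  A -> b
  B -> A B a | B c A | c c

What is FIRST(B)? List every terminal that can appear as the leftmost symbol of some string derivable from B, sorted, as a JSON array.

FIRST iteration:
iter 1:
  A via A→b: +{b}
  B via B→A B a: +{b}
  B via B→c c: +{c}
  S via S→a: +{a}
  S via S→c A: +{c}
  S: {a,c}  A: {b}  B: {b,c}
iter 2: (stable)
  S: {a,c}  A: {b}  B: {b,c}

FIRST(B) = ["b", "c"]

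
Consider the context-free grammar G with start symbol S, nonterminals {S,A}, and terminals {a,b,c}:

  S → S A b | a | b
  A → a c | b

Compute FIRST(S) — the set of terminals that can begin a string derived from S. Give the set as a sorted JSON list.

Compute FIRST by fixpoint:
[1]
  A via A→a c: +{a}
  A via A→b: +{b}
  S via S→a: +{a}
  S via S→b: +{b}
  FIRST(S)={a,b}  FIRST(A)={a,b}
[2] (stable)
  FIRST(S)={a,b}  FIRST(A)={a,b}

FIRST(S) = ["a", "b"]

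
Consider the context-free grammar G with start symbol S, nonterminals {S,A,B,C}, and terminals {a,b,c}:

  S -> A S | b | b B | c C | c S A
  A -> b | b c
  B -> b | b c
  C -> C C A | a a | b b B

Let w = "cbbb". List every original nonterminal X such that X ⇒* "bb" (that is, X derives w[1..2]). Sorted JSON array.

CNF form of G:
  S -> A S | T0 B | T1 C | T1 X5 | b
  A -> T0 T1 | b
  B -> T0 T1 | b
  C -> C X3 | T0 X4 | T2 T2
  T0 -> b
  T1 -> c
  T2 -> a
  X3 -> C A
  X4 -> T0 B
  X5 -> S A

Fill CYK table bottom-up, restricted to cells inside w[1..2]:
  T[1,1] 'b' = {A,B,S,T0}  orig:{A,B,S}
  T[2,2] 'b' = {A,B,S,T0}  orig:{A,B,S}
  T[1,2] 'bb' = {S,X4,X5}  orig:{S}

Original NTs in T[1,2] deriving "bb": ["S"]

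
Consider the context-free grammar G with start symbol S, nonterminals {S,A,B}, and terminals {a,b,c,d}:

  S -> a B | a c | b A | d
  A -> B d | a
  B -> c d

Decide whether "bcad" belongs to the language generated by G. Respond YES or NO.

CNF form of G:
  S -> T2 B | T2 T1 | T3 A | d
  A -> B T0 | a
  B -> T1 T0
  T0 -> d
  T1 -> c
  T2 -> a
  T3 -> b

Fill CYK table bottom-up:
  cell(0,0) b: {T3}  orig:{}
  cell(1,1) c: {T1}  orig:{}
  cell(2,2) a: {A,T2}  orig:{A}
  cell(3,3) d: {S,T0}  orig:{S}
  cell(0,1) bc: ∅
  cell(1,2) ca: ∅
  cell(2,3) ad: ∅
  cell(0,2) bca: ∅
  cell(1,3) cad: ∅
  cell(0,3) bcad: ∅

S ∉ T[0,3] ⇒ NO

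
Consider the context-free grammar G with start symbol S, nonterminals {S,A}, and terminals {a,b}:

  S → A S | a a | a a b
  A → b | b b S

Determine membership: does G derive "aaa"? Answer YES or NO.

Convert to CNF:
  S -> A S | T1 T1 | T1 X3
  A -> T0 X2 | b
  T0 -> b
  T1 -> a
  X2 -> T0 S
  X3 -> T1 T0

CYK fill:
  T[0,0] 'a' = {T1}  orig:{}
  T[1,1] 'a' = {T1}  orig:{}
  T[2,2] 'a' = {T1}  orig:{}
  T[0,1] 'aa' = {S}
  T[1,2] 'aa' = {S}
  T[0,2] 'aaa' = ∅

S ∉ T[0,2] ⇒ NO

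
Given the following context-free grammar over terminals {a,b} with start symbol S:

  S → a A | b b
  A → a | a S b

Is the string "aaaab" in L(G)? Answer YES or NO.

CNF form of G:
  S -> T0 A | T1 T1
  A -> T0 X2 | a
  T0 -> a
  T1 -> b
  X2 -> S T1

CYK table (by increasing span):
  T[0,0] 'a' = {A,T0}  orig:{A}
  T[1,1] 'a' = {A,T0}  orig:{A}
  T[2,2] 'a' = {A,T0}  orig:{A}
  T[3,3] 'a' = {A,T0}  orig:{A}
  T[4,4] 'b' = {T1}  orig:{}
  T[0,1] 'aa' = {S}
  T[1,2] 'aa' = {S}
  T[2,3] 'aa' = {S}
  T[3,4] 'ab' = ∅
  T[0,2] 'aaa' = ∅
  T[1,3] 'aaa' = ∅
  T[2,4] 'aab' = {X2}  orig:{}
  T[0,3] 'aaaa' = ∅
  T[1,4] 'aaab' = {A}
  T[0,4] 'aaaab' = {S}

S ∈ T[0,4] ⇒ YES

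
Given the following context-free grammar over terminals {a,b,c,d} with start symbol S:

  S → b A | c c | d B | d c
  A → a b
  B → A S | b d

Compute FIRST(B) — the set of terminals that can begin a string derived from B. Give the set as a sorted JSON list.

Compute FIRST by fixpoint:
round 1:
  A via A→a b: +{a}
  B via B→A S: +{a}
  B via B→b d: +{b}
  S via S→b A: +{b}
  S via S→c c: +{c}
  S via S→d B: +{d}
  FIRST[S]={b,c,d}  FIRST[A]={a}  FIRST[B]={a,b}
round 2: (stable)
  FIRST[S]={b,c,d}  FIRST[A]={a}  FIRST[B]={a,b}

FIRST(B) = ["a", "b"]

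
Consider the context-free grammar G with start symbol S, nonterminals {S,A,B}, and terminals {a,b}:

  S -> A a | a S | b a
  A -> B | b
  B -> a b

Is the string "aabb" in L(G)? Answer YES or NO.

CNF form of G:
  S -> A T0 | T0 S | T1 T0
  A -> T0 T1 | b
  B -> T0 T1
  T0 -> a
  T1 -> b

CYK fill:
  [0..0]={T0}  "a"  orig:{}
  [1..1]={T0}  "a"  orig:{}
  [2..2]={A,T1}  "b"  orig:{A}
  [3..3]={A,T1}  "b"  orig:{A}
  [0..1]=∅  "aa"
  [1..2]={A,B}  "ab"
  [2..3]=∅  "bb"
  [0..2]=∅  "aab"
  [1..3]=∅  "abb"
  [0..3]=∅  "aabb"

S ∉ T[0,3] ⇒ NO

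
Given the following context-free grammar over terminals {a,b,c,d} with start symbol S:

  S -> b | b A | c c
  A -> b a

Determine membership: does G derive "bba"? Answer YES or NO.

CNF form of G:
  S -> T0 A | T2 T2 | b
  A -> T0 T1
  T0 -> b
  T1 -> a
  T2 -> c

Fill CYK table bottom-up:
  [0..0]={S,T0}  "b"  orig:{S}
  [1..1]={S,T0}  "b"  orig:{S}
  [2..2]={T1}  "a"  orig:{}
  [0..1]=∅  "bb"
  [1..2]={A}  "ba"
  [0..2]={S}  "bba"

S ∈ T[0,2] ⇒ YES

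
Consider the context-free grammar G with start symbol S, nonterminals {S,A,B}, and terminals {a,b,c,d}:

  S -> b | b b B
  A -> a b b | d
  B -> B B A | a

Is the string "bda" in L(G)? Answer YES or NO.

Convert to CNF:
  S -> T1 X4 | b
  A -> T0 X2 | d
  B -> B X3 | a
  T0 -> a
  T1 -> b
  X2 -> T1 T1
  X3 -> B A
  X4 -> T1 B

CYK table (by increasing span):
  [0..0]={S,T1}  "b"  orig:{S}
  [1..1]={A}  "d"
  [2..2]={B,T0}  "a"  orig:{B}
  [0..1]=∅  "bd"
  [1..2]=∅  "da"
  [0..2]=∅  "bda"

S ∉ T[0,2] ⇒ NO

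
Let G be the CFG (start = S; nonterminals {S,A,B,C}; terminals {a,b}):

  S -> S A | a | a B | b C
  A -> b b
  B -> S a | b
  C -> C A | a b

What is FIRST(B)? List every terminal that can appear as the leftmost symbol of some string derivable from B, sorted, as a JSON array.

FIRST iteration:
pass 1:
  A via A→b b: +{b}
  B via B→b: +{b}
  C via C→a b: +{a}
  S via S→a: +{a}
  S via S→b C: +{b}
  S: {a,b}  A: {b}  B: {b}  C: {a}
pass 2:
  B via B→S a: +{a}
  S: {a,b}  A: {b}  B: {a,b}  C: {a}
pass 3: done
  S: {a,b}  A: {b}  B: {a,b}  C: {a}

FIRST(B) = ["a", "b"]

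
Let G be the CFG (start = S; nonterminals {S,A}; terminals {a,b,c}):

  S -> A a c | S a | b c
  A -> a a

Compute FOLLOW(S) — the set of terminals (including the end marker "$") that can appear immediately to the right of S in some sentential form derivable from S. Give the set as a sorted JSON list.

FIRST sets, iterate to fixpoint:
[1]
  A via A→a a: +{a}
  S via S→A a c: +{a}
  S via S→b c: +{b}
  FIRST[S]={a,b}  FIRST[A]={a}
[2] (stable)
  FIRST[S]={a,b}  FIRST[A]={a}

Compute FOLLOW by fixpoint:
seed FOLLOW(S) with $
[1]
  S→A a c: FOLLOW(A) ⊇ FIRST(a) = {a}; new: +{a}
  S→S a: FOLLOW(S) ⊇ FIRST(a) = {a}; new: +{a}
  FOLLOW(S)={$,a}  FOLLOW(A)={a}
[2] (no change)
  FOLLOW(S)={$,a}  FOLLOW(A)={a}

FOLLOW(S) = ["$", "a"]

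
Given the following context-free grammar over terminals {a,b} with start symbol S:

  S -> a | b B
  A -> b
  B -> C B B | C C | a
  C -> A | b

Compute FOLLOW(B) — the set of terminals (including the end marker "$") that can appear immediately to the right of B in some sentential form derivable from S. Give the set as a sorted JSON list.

FIRST sets, iterate to fixpoint:
[1]
  A via A→b: +{b}
  B via B→a: +{a}
  C via C→A: +{b}
  S via S→a: +{a}
  S via S→b B: +{b}
  S: {a,b}  A: {b}  B: {a}  C: {b}
[2]
  B via B→C B B: +{b}
  S: {a,b}  A: {b}  B: {a,b}  C: {b}
[3] (stable)
  S: {a,b}  A: {b}  B: {a,b}  C: {b}

Compute FOLLOW by fixpoint:
seed FOLLOW(S) with $
iter 1:
  B→C B B: FOLLOW(C) ⊇ FIRST(B) = {a,b}; new: +{a,b}
  B→C B B: FOLLOW(B) ⊇ FIRST(B) = {a,b}; new: +{a,b}
  C→A: FOLLOW(A) ⊇ FOLLOW(C) ⊇ {a,b}; new: +{a,b}
  S→b B: FOLLOW(B) ⊇ FOLLOW(S) ⊇ {$}; new: +{$}
  S: {$}  A: {a,b}  B: {$,a,b}  C: {a,b}
iter 2:
  B→C C: FOLLOW(C) ⊇ FOLLOW(B) ⊇ {$,a,b}; new: +{$}
  C→A: FOLLOW(A) ⊇ FOLLOW(C) ⊇ {$,a,b}; new: +{$}
  S: {$}  A: {$,a,b}  B: {$,a,b}  C: {$,a,b}
iter 3: (stable)
  S: {$}  A: {$,a,b}  B: {$,a,b}  C: {$,a,b}

FOLLOW(B) = ["$", "a", "b"]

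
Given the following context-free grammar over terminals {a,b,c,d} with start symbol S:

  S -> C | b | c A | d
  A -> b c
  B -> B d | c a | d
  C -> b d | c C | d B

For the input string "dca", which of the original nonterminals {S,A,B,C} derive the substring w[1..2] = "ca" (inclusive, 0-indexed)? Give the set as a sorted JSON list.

CNF form of G:
  S -> T0 T2 | T1 A | T1 C | T2 B | b | d
  A -> T0 T1
  B -> B T2 | T1 T3 | d
  C -> T0 T2 | T1 C | T2 B
  T0 -> b
  T1 -> c
  T2 -> d
  T3 -> a

CYK fill (cells [i..j] with 1 ≤ i ≤ j ≤ 2 only):
  T[1,1] 'c' = {T1}  orig:{}
  T[2,2] 'a' = {T3}  orig:{}
  T[1,2] 'ca' = {B}

Original NTs in T[1,2] deriving "ca": ["B"]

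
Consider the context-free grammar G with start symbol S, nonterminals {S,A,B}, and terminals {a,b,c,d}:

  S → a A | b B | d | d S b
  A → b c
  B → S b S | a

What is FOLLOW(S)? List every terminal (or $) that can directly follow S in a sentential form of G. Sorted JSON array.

FIRST iteration:
iter 1:
  A via A→b c: +{b}
  B via B→a: +{a}
  S via S→a A: +{a}
  S via S→b B: +{b}
  S via S→d: +{d}
  S: {a,b,d}  A: {b}  B: {a}
iter 2:
  B via B→S b S: +{b,d}
  S: {a,b,d}  A: {b}  B: {a,b,d}
iter 3: done
  S: {a,b,d}  A: {b}  B: {a,b,d}

FOLLOW sets:
initialize: $ ∈ FOLLOW(S)
pass 1:
  B→S b S: FOLLOW(S) ⊇ FIRST(b) = {b}; new: +{b}
  S→a A: FOLLOW(A) ⊇ FOLLOW(S) ⊇ {$,b}; new: +{$,b}
  S→b B: FOLLOW(B) ⊇ FOLLOW(S) ⊇ {$,b}; new: +{$,b}
  FOLLOW[S]={$,b}  FOLLOW[A]={$,b}  FOLLOW[B]={$,b}
pass 2: done
  FOLLOW[S]={$,b}  FOLLOW[A]={$,b}  FOLLOW[B]={$,b}

FOLLOW(S) = ["$", "b"]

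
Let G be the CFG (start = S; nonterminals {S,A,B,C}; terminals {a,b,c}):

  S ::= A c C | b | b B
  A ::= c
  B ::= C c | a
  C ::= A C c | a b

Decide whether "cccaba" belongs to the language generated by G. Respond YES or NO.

Convert to CNF:
  S -> A X4 | T2 B | b
  A -> c
  B -> C T0 | a
  C -> A X3 | T1 T2
  T0 -> c
  T1 -> a
  T2 -> b
  X3 -> C T0
  X4 -> T0 C

CYK fill:
  [0..0]={A,T0}  "c"  orig:{A}
  [1..1]={A,T0}  "c"  orig:{A}
  [2..2]={A,T0}  "c"  orig:{A}
  [3..3]={B,T1}  "a"  orig:{B}
  [4..4]={S,T2}  "b"  orig:{S}
  [5..5]={B,T1}  "a"  orig:{B}
  [0..1]=∅  "cc"
  [1..2]=∅  "cc"
  [2..3]=∅  "ca"
  [3..4]={C}  "ab"
  [4..5]={S}  "ba"
  [0..2]=∅  "ccc"
  [1..3]=∅  "cca"
  [2..4]={X4}  "cab"  orig:{}
  [3..5]=∅  "aba"
  [0..3]=∅  "ccca"
  [1..4]={S}  "ccab"
  [2..5]=∅  "caba"
  [0..4]=∅  "cccab"
  [1..5]=∅  "ccaba"
  [0..5]=∅  "cccaba"

S ∉ T[0,5] ⇒ NO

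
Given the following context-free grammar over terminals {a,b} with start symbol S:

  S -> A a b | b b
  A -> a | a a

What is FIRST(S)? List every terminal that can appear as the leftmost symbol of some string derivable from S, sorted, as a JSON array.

FIRST sets, iterate to fixpoint:
round 1:
  A via A→a: +{a}
  S via S→A a b: +{a}
  S via S→b b: +{b}
  S: {a,b}  A: {a}
round 2: (stable)
  S: {a,b}  A: {a}

FIRST(S) = ["a", "b"]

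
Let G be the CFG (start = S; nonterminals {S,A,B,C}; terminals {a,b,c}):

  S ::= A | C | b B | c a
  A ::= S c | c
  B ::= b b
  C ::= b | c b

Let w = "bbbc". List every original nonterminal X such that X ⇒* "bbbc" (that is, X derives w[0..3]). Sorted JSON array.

Convert to CNF:
  S -> S T0 | T0 T1 | T0 T2 | T1 B | b | c
  A -> S T0 | c
  B -> T1 T1
  C -> T0 T1 | b
  T0 -> c
  T1 -> b
  T2 -> a

CYK table (by increasing span) — only the sub-triangle for w[0..3]:
  cell(0,0) b: {C,S,T1}  orig:{C,S}
  cell(1,1) b: {C,S,T1}  orig:{C,S}
  cell(2,2) b: {C,S,T1}  orig:{C,S}
  cell(3,3) c: {A,S,T0}  orig:{A,S}
  cell(0,1) bb: {B}
  cell(1,2) bb: {B}
  cell(2,3) bc: {A,S}
  cell(0,2) bbb: {S}
  cell(1,3) bbc: ∅
  cell(0,3) bbbc: {A,S}

Original NTs in T[0,3] deriving "bbbc": ["A", "S"]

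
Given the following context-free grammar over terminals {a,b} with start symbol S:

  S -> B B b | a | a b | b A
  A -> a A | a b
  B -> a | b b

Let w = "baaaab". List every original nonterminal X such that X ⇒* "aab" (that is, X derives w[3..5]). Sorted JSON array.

CNF form of G:
  S -> B X2 | T0 T1 | T1 A | a
  A -> T0 A | T0 T1
  B -> T1 T1 | a
  T0 -> a
  T1 -> b
  X2 -> B T1

Fill CYK table bottom-up (cells [i..j] with 3 ≤ i ≤ j ≤ 5 only):
  cell(3,3) a: {B,S,T0}  orig:{B,S}
  cell(4,4) a: {B,S,T0}  orig:{B,S}
  cell(5,5) b: {T1}  orig:{}
  cell(3,4) aa: ∅
  cell(4,5) ab: {A,S,X2}  orig:{A,S}
  cell(3,5) aab: {A,S}

Original NTs in T[3,5] deriving "aab": ["A", "S"]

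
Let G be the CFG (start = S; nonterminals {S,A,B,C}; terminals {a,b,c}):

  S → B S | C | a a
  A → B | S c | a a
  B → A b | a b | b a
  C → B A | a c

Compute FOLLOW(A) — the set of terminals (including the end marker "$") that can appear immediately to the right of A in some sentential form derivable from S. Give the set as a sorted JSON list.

FIRST sets, iterate to fixpoint:
iter 1:
  A via A→a a: +{a}
  B via B→A b: +{a}
  B via B→b a: +{b}
  C via C→B A: +{a,b}
  S via S→B S: +{a,b}
  FIRST[S]={a,b}  FIRST[A]={a}  FIRST[B]={a,b}  FIRST[C]={a,b}
iter 2:
  A via A→B: +{b}
  FIRST[S]={a,b}  FIRST[A]={a,b}  FIRST[B]={a,b}  FIRST[C]={a,b}
iter 3: (stable)
  FIRST[S]={a,b}  FIRST[A]={a,b}  FIRST[B]={a,b}  FIRST[C]={a,b}

FOLLOW sets:
seed FOLLOW(S) with $
round 1:
  A→S c: FOLLOW(S) ⊇ FIRST(c) = {c}; new: +{c}
  B→A b: FOLLOW(A) ⊇ FIRST(b) = {b}; new: +{b}
  C→B A: FOLLOW(B) ⊇ FIRST(A) = {a,b}; new: +{a,b}
  S→C: FOLLOW(C) ⊇ FOLLOW(S) ⊇ {$,c}; new: +{$,c}
  FOLLOW(S)={$,c}  FOLLOW(A)={b}  FOLLOW(B)={a,b}  FOLLOW(C)={$,c}
round 2:
  C→B A: FOLLOW(A) ⊇ FOLLOW(C) ⊇ {$,c}; new: +{$,c}
  FOLLOW(S)={$,c}  FOLLOW(A)={$,b,c}  FOLLOW(B)={a,b}  FOLLOW(C)={$,c}
round 3:
  A→B: FOLLOW(B) ⊇ FOLLOW(A) ⊇ {$,b,c}; new: +{$,c}
  FOLLOW(S)={$,c}  FOLLOW(A)={$,b,c}  FOLLOW(B)={$,a,b,c}  FOLLOW(C)={$,c}
round 4: (stable)
  FOLLOW(S)={$,c}  FOLLOW(A)={$,b,c}  FOLLOW(B)={$,a,b,c}  FOLLOW(C)={$,c}

FOLLOW(A) = ["$", "b", "c"]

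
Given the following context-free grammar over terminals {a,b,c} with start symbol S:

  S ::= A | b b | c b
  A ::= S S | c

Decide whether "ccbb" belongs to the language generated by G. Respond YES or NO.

CNF form of G:
  S -> S S | T0 T0 | T1 T0 | c
  A -> S S | c
  T0 -> b
  T1 -> c

Fill CYK table bottom-up:
  T[0,0] 'c' = {A,S,T1}  orig:{A,S}
  T[1,1] 'c' = {A,S,T1}  orig:{A,S}
  T[2,2] 'b' = {T0}  orig:{}
  T[3,3] 'b' = {T0}  orig:{}
  T[0,1] 'cc' = {A,S}
  T[1,2] 'cb' = {S}
  T[2,3] 'bb' = {S}
  T[0,2] 'ccb' = {A,S}
  T[1,3] 'cbb' = {A,S}
  T[0,3] 'ccbb' = {A,S}

S ∈ T[0,3] ⇒ YES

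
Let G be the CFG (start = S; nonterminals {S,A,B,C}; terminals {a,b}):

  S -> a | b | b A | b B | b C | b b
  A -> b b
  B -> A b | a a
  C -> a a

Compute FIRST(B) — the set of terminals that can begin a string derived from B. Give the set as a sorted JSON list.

FIRST iteration:
[1]
  A via A→b b: +{b}
  B via B→A b: +{b}
  B via B→a a: +{a}
  C via C→a a: +{a}
  S via S→a: +{a}
  S via S→b: +{b}
  FIRST(S)={a,b}  FIRST(A)={b}  FIRST(B)={a,b}  FIRST(C)={a}
[2] (stable)
  FIRST(S)={a,b}  FIRST(A)={b}  FIRST(B)={a,b}  FIRST(C)={a}

FIRST(B) = ["a", "b"]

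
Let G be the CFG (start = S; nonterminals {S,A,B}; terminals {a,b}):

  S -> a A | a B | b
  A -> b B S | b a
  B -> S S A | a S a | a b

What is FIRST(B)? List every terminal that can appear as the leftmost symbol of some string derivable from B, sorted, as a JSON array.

Compute FIRST by fixpoint:
[1]
  A via A→b B S: +{b}
  B via B→a S a: +{a}
  S via S→a A: +{a}
  S via S→b: +{b}
  FIRST(S)={a,b}  FIRST(A)={b}  FIRST(B)={a}
[2]
  B via B→S S A: +{b}
  FIRST(S)={a,b}  FIRST(A)={b}  FIRST(B)={a,b}
[3] — fixpoint
  FIRST(S)={a,b}  FIRST(A)={b}  FIRST(B)={a,b}

FIRST(B) = ["a", "b"]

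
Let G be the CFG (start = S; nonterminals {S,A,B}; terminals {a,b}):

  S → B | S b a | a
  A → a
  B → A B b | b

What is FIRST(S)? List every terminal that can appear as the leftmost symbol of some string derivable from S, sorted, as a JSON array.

FIRST sets, iterate to fixpoint:
iter 1:
  A via A→a: +{a}
  B via B→A B b: +{a}
  B via B→b: +{b}
  S via S→B: +{a,b}
  FIRST[S]={a,b}  FIRST[A]={a}  FIRST[B]={a,b}
iter 2: (no change)
  FIRST[S]={a,b}  FIRST[A]={a}  FIRST[B]={a,b}

FIRST(S) = ["a", "b"]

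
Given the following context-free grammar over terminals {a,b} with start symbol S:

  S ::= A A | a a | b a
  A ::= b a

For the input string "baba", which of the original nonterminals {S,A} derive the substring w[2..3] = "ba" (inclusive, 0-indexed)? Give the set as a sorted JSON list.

CNF form of G:
  S -> A A | T0 T1 | T1 T1
  A -> T0 T1
  T0 -> b
  T1 -> a

Fill CYK table bottom-up (cells [i..j] with 2 ≤ i ≤ j ≤ 3 only):
  T[2,2] 'b' = {T0}  orig:{}
  T[3,3] 'a' = {T1}  orig:{}
  T[2,3] 'ba' = {A,S}

Original NTs in T[2,3] deriving "ba": ["A", "S"]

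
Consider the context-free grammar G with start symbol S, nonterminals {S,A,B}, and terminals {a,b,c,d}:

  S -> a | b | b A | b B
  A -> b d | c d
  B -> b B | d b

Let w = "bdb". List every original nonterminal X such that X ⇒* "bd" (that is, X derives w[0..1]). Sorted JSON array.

Convert to CNF:
  S -> T0 A | T0 B | a | b
  A -> T0 T1 | T2 T1
  B -> T0 B | T1 T0
  T0 -> b
  T1 -> d
  T2 -> c

Fill CYK table bottom-up — only the sub-triangle for w[0..1]:
  cell(0,0) b: {S,T0}  orig:{S}
  cell(1,1) d: {T1}  orig:{}
  cell(0,1) bd: {A}

Original NTs in T[0,1] deriving "bd": ["A"]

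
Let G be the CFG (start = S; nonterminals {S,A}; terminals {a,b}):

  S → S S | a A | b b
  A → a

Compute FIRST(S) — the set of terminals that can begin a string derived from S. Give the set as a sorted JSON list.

FIRST sets, iterate to fixpoint:
[1]
  A via A→a: +{a}
  S via S→a A: +{a}
  S via S→b b: +{b}
  S: {a,b}  A: {a}
[2] — fixpoint
  S: {a,b}  A: {a}

FIRST(S) = ["a", "b"]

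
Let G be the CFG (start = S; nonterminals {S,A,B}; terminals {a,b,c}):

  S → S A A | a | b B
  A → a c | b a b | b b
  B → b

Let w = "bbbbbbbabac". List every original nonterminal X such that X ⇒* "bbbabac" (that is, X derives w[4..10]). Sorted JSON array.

CNF form of G:
  S -> S X4 | T2 B | a
  A -> T0 T1 | T2 T2 | T2 X3
  B -> b
  T0 -> a
  T1 -> c
  T2 -> b
  X3 -> T0 T2
  X4 -> A A

Fill CYK table bottom-up — only the sub-triangle for w[4..10]:
  cell(4,4) b: {B,T2}  orig:{B}
  cell(5,5) b: {B,T2}  orig:{B}
  cell(6,6) b: {B,T2}  orig:{B}
  cell(7,7) a: {S,T0}  orig:{S}
  cell(8,8) b: {B,T2}  orig:{B}
  cell(9,9) a: {S,T0}  orig:{S}
  cell(10,10) c: {T1}  orig:{}
  cell(4,5) bb: {A,S}
  cell(5,6) bb: {A,S}
  cell(6,7) ba: ∅
  cell(7,8) ab: {X3}  orig:{}
  cell(8,9) ba: ∅
  cell(9,10) ac: {A}
  cell(4,6) bbb: ∅
  cell(5,7) bba: ∅
  cell(6,8) bab: {A}
  cell(7,9) aba: ∅
  cell(8,10) bac: ∅
  cell(4,7) bbba: ∅
  cell(5,8) bbab: ∅
  cell(6,9) baba: ∅
  cell(7,10) abac: ∅
  cell(4,8) bbbab: {X4}  orig:{}
  cell(5,9) bbaba: ∅
  cell(6,10) babac: {X4}  orig:{}
  cell(4,9) bbbaba: ∅
  cell(5,10) bbabac: ∅
  cell(4,10) bbbabac: {S}

Original NTs in T[4,10] deriving "bbbabac": ["S"]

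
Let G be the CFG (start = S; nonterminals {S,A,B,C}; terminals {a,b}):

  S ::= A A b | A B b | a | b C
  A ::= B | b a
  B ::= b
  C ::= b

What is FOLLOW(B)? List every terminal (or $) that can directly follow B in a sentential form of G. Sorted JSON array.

FIRST iteration:
pass 1:
  A via A→b a: +{b}
  B via B→b: +{b}
  C via C→b: +{b}
  S via S→A A b: +{b}
  S via S→a: +{a}
  FIRST(S)={a,b}  FIRST(A)={b}  FIRST(B)={b}  FIRST(C)={b}
pass 2: (stable)
  FIRST(S)={a,b}  FIRST(A)={b}  FIRST(B)={b}  FIRST(C)={b}

FOLLOW iteration:
seed FOLLOW(S) with $
[1]
  S→A A b: FOLLOW(A) ⊇ FIRST(A) = {b}; new: +{b}
  S→A B b: FOLLOW(B) ⊇ FIRST(b) = {b}; new: +{b}
  S→b C: FOLLOW(C) ⊇ FOLLOW(S) ⊇ {$}; new: +{$}
  FOLLOW[S]={$}  FOLLOW[A]={b}  FOLLOW[B]={b}  FOLLOW[C]={$}
[2] (no change)
  FOLLOW[S]={$}  FOLLOW[A]={b}  FOLLOW[B]={b}  FOLLOW[C]={$}

FOLLOW(B) = ["b"]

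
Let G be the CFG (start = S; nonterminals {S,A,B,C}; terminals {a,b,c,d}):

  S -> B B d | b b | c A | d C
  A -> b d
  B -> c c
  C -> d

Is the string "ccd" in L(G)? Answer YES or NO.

CNF form of G:
  S -> B X3 | T0 T0 | T1 C | T2 A
  A -> T0 T1
  B -> T2 T2
  C -> d
  T0 -> b
  T1 -> d
  T2 -> c
  X3 -> B T1

CYK table (by increasing span):
  T[0,0] 'c' = {T2}  orig:{}
  T[1,1] 'c' = {T2}  orig:{}
  T[2,2] 'd' = {C,T1}  orig:{C}
  T[0,1] 'cc' = {B}
  T[1,2] 'cd' = ∅
  T[0,2] 'ccd' = {X3}  orig:{}

S ∉ T[0,2] ⇒ NO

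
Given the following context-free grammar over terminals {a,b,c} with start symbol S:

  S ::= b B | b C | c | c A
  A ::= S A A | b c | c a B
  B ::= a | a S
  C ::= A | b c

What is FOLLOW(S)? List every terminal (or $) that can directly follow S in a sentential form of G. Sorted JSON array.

FIRST iteration:
round 1:
  A via A→b c: +{b}
  A via A→c a B: +{c}
  B via B→a: +{a}
  C via C→A: +{b,c}
  S via S→b B: +{b}
  S via S→c: +{c}
  S: {b,c}  A: {b,c}  B: {a}  C: {b,c}
round 2: — fixpoint
  S: {b,c}  A: {b,c}  B: {a}  C: {b,c}

Compute FOLLOW by fixpoint:
seed FOLLOW(S) with $
round 1:
  A→S A A: FOLLOW(S) ⊇ FIRST(A) = {b,c}; new: +{b,c}
  A→S A A: FOLLOW(A) ⊇ FIRST(A) = {b,c}; new: +{b,c}
  A→c a B: FOLLOW(B) ⊇ FOLLOW(A) ⊇ {b,c}; new: +{b,c}
  S→b B: FOLLOW(B) ⊇ FOLLOW(S) ⊇ {$,b,c}; new: +{$}
  S→b C: FOLLOW(C) ⊇ FOLLOW(S) ⊇ {$,b,c}; new: +{$,b,c}
  S→c A: FOLLOW(A) ⊇ FOLLOW(S) ⊇ {$,b,c}; new: +{$}
  FOLLOW(S)={$,b,c}  FOLLOW(A)={$,b,c}  FOLLOW(B)={$,b,c}  FOLLOW(C)={$,b,c}
round 2: done
  FOLLOW(S)={$,b,c}  FOLLOW(A)={$,b,c}  FOLLOW(B)={$,b,c}  FOLLOW(C)={$,b,c}

FOLLOW(S) = ["$", "b", "c"]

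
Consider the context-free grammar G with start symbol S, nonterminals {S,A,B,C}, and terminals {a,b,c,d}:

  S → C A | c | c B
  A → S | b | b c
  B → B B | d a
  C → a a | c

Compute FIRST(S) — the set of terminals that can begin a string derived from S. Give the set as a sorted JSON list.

Compute FIRST by fixpoint:
round 1:
  A via A→b: +{b}
  B via B→d a: +{d}
  C via C→a a: +{a}
  C via C→c: +{c}
  S via S→C A: +{a,c}
  FIRST[S]={a,c}  FIRST[A]={b}  FIRST[B]={d}  FIRST[C]={a,c}
round 2:
  A via A→S: +{a,c}
  FIRST[S]={a,c}  FIRST[A]={a,b,c}  FIRST[B]={d}  FIRST[C]={a,c}
round 3: (stable)
  FIRST[S]={a,c}  FIRST[A]={a,b,c}  FIRST[B]={d}  FIRST[C]={a,c}

FIRST(S) = ["a", "c"]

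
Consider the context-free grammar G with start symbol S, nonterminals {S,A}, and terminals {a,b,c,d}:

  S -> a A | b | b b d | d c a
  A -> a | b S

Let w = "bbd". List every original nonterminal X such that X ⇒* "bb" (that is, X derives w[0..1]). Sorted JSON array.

CNF form of G:
  S -> T0 X4 | T1 A | T2 X5 | b
  A -> T0 S | a
  T0 -> b
  T1 -> a
  T2 -> d
  T3 -> c
  X4 -> T0 T2
  X5 -> T3 T1

CYK table (by increasing span) — only the sub-triangle for w[0..1]:
  [0..0]={S,T0}  "b"  orig:{S}
  [1..1]={S,T0}  "b"  orig:{S}
  [0..1]={A}  "bb"

Original NTs in T[0,1] deriving "bb": ["A"]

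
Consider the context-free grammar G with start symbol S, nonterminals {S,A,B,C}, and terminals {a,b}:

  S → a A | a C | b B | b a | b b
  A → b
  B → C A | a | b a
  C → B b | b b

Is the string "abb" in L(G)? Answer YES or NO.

Convert to CNF:
  S -> T0 B | T0 T0 | T0 T1 | T1 A | T1 C
  A -> b
  B -> C A | T0 T1 | a
  C -> B T0 | T0 T0
  T0 -> b
  T1 -> a

CYK fill:
  [0..0]={B,T1}  "a"  orig:{B}
  [1..1]={A,T0}  "b"  orig:{A}
  [2..2]={A,T0}  "b"  orig:{A}
  [0..1]={C,S}  "ab"
  [1..2]={C,S}  "bb"
  [0..2]={B,S}  "abb"

S ∈ T[0,2] ⇒ YES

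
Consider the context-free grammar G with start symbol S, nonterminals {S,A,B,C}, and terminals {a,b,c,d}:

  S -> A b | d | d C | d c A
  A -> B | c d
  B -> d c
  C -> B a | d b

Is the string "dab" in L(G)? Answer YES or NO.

Convert to CNF:
  S -> A T3 | T1 C | T1 X4 | d
  A -> T0 T1 | T1 T0
  B -> T1 T0
  C -> B T2 | T1 T3
  T0 -> c
  T1 -> d
  T2 -> a
  T3 -> b
  X4 -> T0 A

CYK table (by increasing span):
  T[0,0] 'd' = {S,T1}  orig:{S}
  T[1,1] 'a' = {T2}  orig:{}
  T[2,2] 'b' = {T3}  orig:{}
  T[0,1] 'da' = ∅
  T[1,2] 'ab' = ∅
  T[0,2] 'dab' = ∅

S ∉ T[0,2] ⇒ NO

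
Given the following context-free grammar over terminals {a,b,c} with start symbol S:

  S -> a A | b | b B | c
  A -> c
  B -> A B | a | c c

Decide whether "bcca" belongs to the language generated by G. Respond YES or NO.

Convert to CNF:
  S -> T1 A | T2 B | b | c
  A -> c
  B -> A B | T0 T0 | a
  T0 -> c
  T1 -> a
  T2 -> b

Fill CYK table bottom-up:
  T[0,0] 'b' = {S,T2}  orig:{S}
  T[1,1] 'c' = {A,S,T0}  orig:{A,S}
  T[2,2] 'c' = {A,S,T0}  orig:{A,S}
  T[3,3] 'a' = {B,T1}  orig:{B}
  T[0,1] 'bc' = ∅
  T[1,2] 'cc' = {B}
  T[2,3] 'ca' = {B}
  T[0,2] 'bcc' = {S}
  T[1,3] 'cca' = {B}
  T[0,3] 'bcca' = {S}

S ∈ T[0,3] ⇒ YES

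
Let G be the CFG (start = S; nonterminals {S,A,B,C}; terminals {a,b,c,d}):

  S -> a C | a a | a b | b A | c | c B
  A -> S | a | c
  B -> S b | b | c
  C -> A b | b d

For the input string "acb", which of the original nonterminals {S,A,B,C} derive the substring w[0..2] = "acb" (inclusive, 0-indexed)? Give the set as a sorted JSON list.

CNF form of G:
  S -> T0 C | T0 T0 | T0 T1 | T1 A | T2 B | c
  A -> T0 C | T0 T0 | T0 T1 | T1 A | T2 B | a | c
  B -> S T1 | b | c
  C -> A T1 | T1 T3
  T0 -> a
  T1 -> b
  T2 -> c
  T3 -> d

Fill CYK table bottom-up (cells [i..j] with 0 ≤ i ≤ j ≤ 2 only):
  [0..0]={A,T0}  "a"  orig:{A}
  [1..1]={A,B,S,T2}  "c"  orig:{A,B,S}
  [2..2]={B,T1}  "b"  orig:{B}
  [0..1]=∅  "ac"
  [1..2]={A,B,C,S}  "cb"
  [0..2]={A,S}  "acb"

Original NTs in T[0,2] deriving "acb": ["A", "S"]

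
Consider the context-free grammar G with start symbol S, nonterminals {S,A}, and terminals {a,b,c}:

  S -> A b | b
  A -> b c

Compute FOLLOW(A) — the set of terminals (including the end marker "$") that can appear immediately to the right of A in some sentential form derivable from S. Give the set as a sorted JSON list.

FIRST iteration:
round 1:
  A via A→b c: +{b}
  S via S→A b: +{b}
  S: {b}  A: {b}
round 2: (no change)
  S: {b}  A: {b}

FOLLOW sets:
initialize: $ ∈ FOLLOW(S)
iter 1:
  S→A b: FOLLOW(A) ⊇ FIRST(b) = {b}; new: +{b}
  FOLLOW(S)={$}  FOLLOW(A)={b}
iter 2: done
  FOLLOW(S)={$}  FOLLOW(A)={b}

FOLLOW(A) = ["b"]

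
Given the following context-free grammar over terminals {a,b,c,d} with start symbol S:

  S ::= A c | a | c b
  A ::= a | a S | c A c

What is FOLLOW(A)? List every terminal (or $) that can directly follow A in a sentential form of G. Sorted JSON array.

Compute FIRST by fixpoint:
pass 1:
  A via A→a: +{a}
  A via A→c A c: +{c}
  S via S→A c: +{a,c}
  FIRST(S)={a,c}  FIRST(A)={a,c}
pass 2: done
  FIRST(S)={a,c}  FIRST(A)={a,c}

Compute FOLLOW by fixpoint:
seed FOLLOW(S) with $
iter 1:
  A→c A c: FOLLOW(A) ⊇ FIRST(c) = {c}; new: +{c}
  S: {$}  A: {c}
iter 2:
  A→a S: FOLLOW(S) ⊇ FOLLOW(A) ⊇ {c}; new: +{c}
  S: {$,c}  A: {c}
iter 3: — fixpoint
  S: {$,c}  A: {c}

FOLLOW(A) = ["c"]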